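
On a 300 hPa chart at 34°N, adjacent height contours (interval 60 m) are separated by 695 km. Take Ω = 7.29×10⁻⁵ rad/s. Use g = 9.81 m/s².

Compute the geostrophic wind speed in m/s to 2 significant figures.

10 m/s

Coriolis parameter at 34°N:
f = 2Ω sin φ = 2 × 7.29×10⁻⁵ × sin 34° = 8.15×10⁻⁵ s⁻¹
Height gradient: |∂Z/∂n| = 60 m / 695000 m = 8.63×10⁻⁵
On a pressure surface, geostrophic balance gives V_g = (g/f)|∂Z/∂n|:
V_g = 9.81 × 8.63×10⁻⁵ / 8.15×10⁻⁵ = 10.4 m/s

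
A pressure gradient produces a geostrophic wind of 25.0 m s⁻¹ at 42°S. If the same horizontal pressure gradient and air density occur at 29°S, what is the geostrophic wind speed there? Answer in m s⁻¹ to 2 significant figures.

35 m s⁻¹

With the same pressure gradient and density, V_g ∝ 1/f ∝ 1/sin φ.
V₂ = V₁ · sin φ₁ / sin φ₂ = 25.0 × sin 42° / sin 29°
V₂ = 25.0 × 0.6691/0.4848 = 35 m s⁻¹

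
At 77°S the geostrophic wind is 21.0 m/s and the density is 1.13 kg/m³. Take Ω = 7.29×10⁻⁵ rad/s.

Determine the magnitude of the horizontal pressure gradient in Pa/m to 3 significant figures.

3.37×10⁻³ Pa/m

Coriolis parameter at 77°S:
f = 2Ω sin φ = 2 × 7.29×10⁻⁵ × sin 77° = 1.42×10⁻⁴ s⁻¹
Geostrophic balance rearranged: |∂P/∂n| = f ρ V_g
|∂P/∂n| = 1.42×10⁻⁴ × 1.13 × 21.0 = 3.37×10⁻³ Pa/m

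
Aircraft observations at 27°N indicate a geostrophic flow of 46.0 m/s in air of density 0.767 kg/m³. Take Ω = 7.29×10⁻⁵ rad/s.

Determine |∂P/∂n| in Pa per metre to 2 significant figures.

2.3×10⁻³ Pa/m

Coriolis parameter at 27°N:
f = 2Ω sin φ = 2 × 7.29×10⁻⁵ × sin 27° = 6.62×10⁻⁵ s⁻¹
Geostrophic balance rearranged: |∂P/∂n| = f ρ V_g
|∂P/∂n| = 6.62×10⁻⁵ × 0.767 × 46.0 = 2.34×10⁻³ Pa/m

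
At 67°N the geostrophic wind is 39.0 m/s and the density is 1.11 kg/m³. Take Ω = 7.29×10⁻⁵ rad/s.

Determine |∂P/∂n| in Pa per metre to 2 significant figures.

Coriolis parameter at 67°N:
f = 2Ω sin φ = 2 × 7.29×10⁻⁵ × sin 67° = 1.34×10⁻⁴ s⁻¹
Geostrophic balance rearranged: |∂P/∂n| = f ρ V_g
|∂P/∂n| = 1.34×10⁻⁴ × 1.11 × 39.0 = 5.81×10⁻³ Pa/m

5.8×10⁻³ Pa/m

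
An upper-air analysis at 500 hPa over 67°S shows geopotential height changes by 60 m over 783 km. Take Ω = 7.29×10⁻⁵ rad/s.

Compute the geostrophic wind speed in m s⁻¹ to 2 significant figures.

Coriolis parameter at 67°S:
f = 2Ω sin φ = 2 × 7.29×10⁻⁵ × sin 67° = 1.34×10⁻⁴ s⁻¹
Height gradient: |∂Z/∂n| = 60 m / 783000 m = 7.66×10⁻⁵
On a pressure surface, geostrophic balance gives V_g = (g/f)|∂Z/∂n|:
V_g = 9.81 × 7.66×10⁻⁵ / 1.34×10⁻⁴ = 5.60 m/s

5.6 m s⁻¹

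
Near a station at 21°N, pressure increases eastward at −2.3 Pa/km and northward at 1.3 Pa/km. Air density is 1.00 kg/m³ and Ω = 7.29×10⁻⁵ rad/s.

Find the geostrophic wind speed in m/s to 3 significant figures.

50.6 m/s

Coriolis parameter at 21°N:
f = 2Ω sin φ = 2 × 7.29×10⁻⁵ × sin 21° = 5.23×10⁻⁵ s⁻¹
Component geostrophic relations (x east, y north):
u_g = −(1/(fρ)) ∂P/∂y,  v_g = (1/(fρ)) ∂P/∂x
u_g = −(1.3×10⁻³)/(5.23×10⁻⁵ × 1.00) = −24.9 m/s;  v_g = (−2.3×10⁻³)/(5.23×10⁻⁵ × 1.00) = −44.0 m/s
|V_g| = √(u_g² + v_g²) = 50.6 m/s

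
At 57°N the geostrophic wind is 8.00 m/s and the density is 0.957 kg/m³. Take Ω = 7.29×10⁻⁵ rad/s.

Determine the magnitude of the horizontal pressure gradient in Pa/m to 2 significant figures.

Coriolis parameter at 57°N:
f = 2Ω sin φ = 2 × 7.29×10⁻⁵ × sin 57° = 1.22×10⁻⁴ s⁻¹
Geostrophic balance rearranged: |∂P/∂n| = f ρ V_g
|∂P/∂n| = 1.22×10⁻⁴ × 0.957 × 8.00 = 9.36×10⁻⁴ Pa/m

9.4×10⁻⁴ Pa/m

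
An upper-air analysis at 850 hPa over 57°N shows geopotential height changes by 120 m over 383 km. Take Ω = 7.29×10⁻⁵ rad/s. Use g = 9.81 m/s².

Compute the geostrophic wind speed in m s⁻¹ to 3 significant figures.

Coriolis parameter at 57°N:
f = 2Ω sin φ = 2 × 7.29×10⁻⁵ × sin 57° = 1.22×10⁻⁴ s⁻¹
Height gradient: |∂Z/∂n| = 120 m / 383000 m = 3.13×10⁻⁴
On a pressure surface, geostrophic balance gives V_g = (g/f)|∂Z/∂n|:
V_g = 9.81 × 3.13×10⁻⁴ / 1.22×10⁻⁴ = 25.1 m/s

25.1 m s⁻¹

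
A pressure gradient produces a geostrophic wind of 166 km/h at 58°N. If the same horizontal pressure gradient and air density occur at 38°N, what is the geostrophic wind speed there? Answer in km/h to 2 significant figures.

With the same pressure gradient and density, V_g ∝ 1/f ∝ 1/sin φ.
V₂ = V₁ · sin φ₁ / sin φ₂ = 166 × sin 58° / sin 38°
V₂ = 166 × 0.8480/0.6157 = 230 km/h

230 km/h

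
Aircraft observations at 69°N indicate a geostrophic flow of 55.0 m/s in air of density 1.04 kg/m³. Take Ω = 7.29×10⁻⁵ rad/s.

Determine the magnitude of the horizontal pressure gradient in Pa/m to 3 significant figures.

Coriolis parameter at 69°N:
f = 2Ω sin φ = 2 × 7.29×10⁻⁵ × sin 69° = 1.36×10⁻⁴ s⁻¹
Geostrophic balance rearranged: |∂P/∂n| = f ρ V_g
|∂P/∂n| = 1.36×10⁻⁴ × 1.04 × 55.0 = 7.79×10⁻³ Pa/m

7.79×10⁻³ Pa/m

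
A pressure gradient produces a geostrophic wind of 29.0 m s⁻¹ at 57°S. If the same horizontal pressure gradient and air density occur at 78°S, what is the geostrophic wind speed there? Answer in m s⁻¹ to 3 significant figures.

With the same pressure gradient and density, V_g ∝ 1/f ∝ 1/sin φ.
V₂ = V₁ · sin φ₁ / sin φ₂ = 29.0 × sin 57° / sin 78°
V₂ = 29.0 × 0.8387/0.9781 = 24.9 m s⁻¹

24.9 m s⁻¹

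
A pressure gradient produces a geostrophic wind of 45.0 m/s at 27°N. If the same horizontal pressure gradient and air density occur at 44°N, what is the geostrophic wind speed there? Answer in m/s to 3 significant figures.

With the same pressure gradient and density, V_g ∝ 1/f ∝ 1/sin φ.
V₂ = V₁ · sin φ₁ / sin φ₂ = 45.0 × sin 27° / sin 44°
V₂ = 45.0 × 0.4540/0.6947 = 29.4 m/s

29.4 m/s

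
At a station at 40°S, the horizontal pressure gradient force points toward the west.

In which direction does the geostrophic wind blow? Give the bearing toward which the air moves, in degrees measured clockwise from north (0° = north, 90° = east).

180°

The pressure-gradient force points toward the west (bearing 270°).
Geostrophic balance: in the Southern Hemisphere the Coriolis force deflects motion to the left, so the geostrophic wind blows 90° to the left of the pressure-gradient force (low pressure on the right).
Rotating 270° by 90° counterclockwise gives 180° — the wind blows toward the south.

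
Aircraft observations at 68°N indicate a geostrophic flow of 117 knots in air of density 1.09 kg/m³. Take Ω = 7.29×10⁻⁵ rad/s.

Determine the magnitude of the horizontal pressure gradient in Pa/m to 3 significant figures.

Coriolis parameter at 68°N:
f = 2Ω sin φ = 2 × 7.29×10⁻⁵ × sin 68° = 1.35×10⁻⁴ s⁻¹
Wind speed in SI: 117 knots = 60.2 m/s
Geostrophic balance rearranged: |∂P/∂n| = f ρ V_g
|∂P/∂n| = 1.35×10⁻⁴ × 1.09 × 60.2 = 8.87×10⁻³ Pa/m

8.87×10⁻³ Pa/m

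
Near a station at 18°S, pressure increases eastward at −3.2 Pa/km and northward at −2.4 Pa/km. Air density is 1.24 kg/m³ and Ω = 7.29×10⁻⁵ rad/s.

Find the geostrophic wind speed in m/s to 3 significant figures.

71.6 m/s

Coriolis parameter at 18°S:
f = 2Ω sin φ = 2 × 7.29×10⁻⁵ × sin 18° = 4.51×10⁻⁵ s⁻¹
In the Southern Hemisphere f is negative: f = −4.51×10⁻⁵ s⁻¹.
Component geostrophic relations (x east, y north):
u_g = −(1/(fρ)) ∂P/∂y,  v_g = (1/(fρ)) ∂P/∂x
u_g = −(−2.4×10⁻³)/(−4.51×10⁻⁵ × 1.24) = −43.0 m/s;  v_g = (−3.2×10⁻³)/(−4.51×10⁻⁵ × 1.24) = 57.3 m/s
|V_g| = √(u_g² + v_g²) = 71.6 m/s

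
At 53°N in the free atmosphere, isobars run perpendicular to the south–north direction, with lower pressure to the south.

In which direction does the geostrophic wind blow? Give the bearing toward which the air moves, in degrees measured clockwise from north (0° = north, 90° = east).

270°

The pressure-gradient force points toward the south (bearing 180°).
Geostrophic balance: in the Northern Hemisphere the Coriolis force deflects motion to the right, so the geostrophic wind blows 90° to the right of the pressure-gradient force (low pressure on the left).
Rotating 180° by 90° clockwise gives 270° — the wind blows toward the west.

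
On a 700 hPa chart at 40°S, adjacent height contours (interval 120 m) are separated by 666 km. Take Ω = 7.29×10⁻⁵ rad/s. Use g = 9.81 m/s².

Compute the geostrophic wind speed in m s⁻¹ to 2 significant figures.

19 m s⁻¹

Coriolis parameter at 40°S:
f = 2Ω sin φ = 2 × 7.29×10⁻⁵ × sin 40° = 9.37×10⁻⁵ s⁻¹
Height gradient: |∂Z/∂n| = 120 m / 666000 m = 1.80×10⁻⁴
On a pressure surface, geostrophic balance gives V_g = (g/f)|∂Z/∂n|:
V_g = 9.81 × 1.80×10⁻⁴ / 9.37×10⁻⁵ = 18.9 m/s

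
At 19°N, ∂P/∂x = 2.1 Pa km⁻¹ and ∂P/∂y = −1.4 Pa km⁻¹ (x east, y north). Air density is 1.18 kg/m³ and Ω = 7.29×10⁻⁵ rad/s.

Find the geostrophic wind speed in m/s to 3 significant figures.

45.1 m/s

Coriolis parameter at 19°N:
f = 2Ω sin φ = 2 × 7.29×10⁻⁵ × sin 19° = 4.75×10⁻⁵ s⁻¹
Component geostrophic relations (x east, y north):
u_g = −(1/(fρ)) ∂P/∂y,  v_g = (1/(fρ)) ∂P/∂x
u_g = −(−1.4×10⁻³)/(4.75×10⁻⁵ × 1.18) = 25.0 m/s;  v_g = (2.1×10⁻³)/(4.75×10⁻⁵ × 1.18) = 37.5 m/s
|V_g| = √(u_g² + v_g²) = 45.1 m/s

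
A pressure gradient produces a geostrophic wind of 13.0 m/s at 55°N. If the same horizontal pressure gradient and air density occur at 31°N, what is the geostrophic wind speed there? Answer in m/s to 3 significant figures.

With the same pressure gradient and density, V_g ∝ 1/f ∝ 1/sin φ.
V₂ = V₁ · sin φ₁ / sin φ₂ = 13.0 × sin 55° / sin 31°
V₂ = 13.0 × 0.8192/0.5150 = 20.7 m/s

20.7 m/s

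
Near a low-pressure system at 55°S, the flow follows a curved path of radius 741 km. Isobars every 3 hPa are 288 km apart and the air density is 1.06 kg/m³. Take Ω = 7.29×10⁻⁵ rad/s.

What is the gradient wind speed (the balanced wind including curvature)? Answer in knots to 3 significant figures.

14.7 knots

Coriolis parameter at 55°S:
f = 2Ω sin φ = 2 × 7.29×10⁻⁵ × sin 55° = 1.19×10⁻⁴ s⁻¹
Pressure gradient: |∂P/∂n| = 300 Pa / 288000 m = 1.04×10⁻³ Pa/m
Geostrophic speed: V_g = |∂P/∂n|/(fρ) = 1.04×10⁻³/(1.19×10⁻⁴ × 1.06) = 8.23 m/s
Around a low, centrifugal force acts outward with Coriolis, so pressure-gradient force balances both:
(1/ρ)|∂P/∂n| = fV + V²/R  →  V² + fR·V − fR·V_g = 0
With fR = 1.19×10⁻⁴ × 741×10³ m = 88.5 m/s:
V = [−fR + √((fR)² + 4 fR V_g)]/2 = [−88.5 + √(88.5² + 4×88.5×8.23)]/2 = 7.58 m/s
Subgeostrophic (V < V_g = 8.23 m/s), as expected around a low.
Converting: 7.58 m/s × 1.944 = 14.7 knots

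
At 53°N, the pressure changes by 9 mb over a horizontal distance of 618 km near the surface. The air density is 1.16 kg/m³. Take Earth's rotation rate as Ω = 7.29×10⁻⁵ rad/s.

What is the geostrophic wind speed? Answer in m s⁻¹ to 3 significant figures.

Coriolis parameter at 53°N:
f = 2Ω sin φ = 2 × 7.29×10⁻⁵ × sin 53° = 1.16×10⁻⁴ s⁻¹
Pressure gradient: |∂P/∂n| = 900 Pa / 618000 m = 1.46×10⁻³ Pa/m
Geostrophic balance (pressure-gradient force = Coriolis force):
V_g = (1/(fρ)) |∂P/∂n| = 1.46×10⁻³ / (1.16×10⁻⁴ × 1.16) = 10.8 m/s

10.8 m s⁻¹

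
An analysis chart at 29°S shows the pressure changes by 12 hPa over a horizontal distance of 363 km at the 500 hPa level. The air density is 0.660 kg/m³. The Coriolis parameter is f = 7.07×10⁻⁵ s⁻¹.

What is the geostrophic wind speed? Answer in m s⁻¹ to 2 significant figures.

71 m s⁻¹

Pressure gradient: |∂P/∂n| = 1200 Pa / 363000 m = 3.31×10⁻³ Pa/m
Geostrophic balance (pressure-gradient force = Coriolis force):
V_g = (1/(fρ)) |∂P/∂n| = 3.31×10⁻³ / (7.07×10⁻⁵ × 0.660) = 70.8 m/s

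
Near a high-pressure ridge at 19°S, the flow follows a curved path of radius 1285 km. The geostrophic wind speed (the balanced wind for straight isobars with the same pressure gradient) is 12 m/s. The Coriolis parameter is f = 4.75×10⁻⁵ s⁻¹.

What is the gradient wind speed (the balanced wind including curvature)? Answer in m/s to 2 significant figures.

16 m/s

Around a high, pressure-gradient force acts outward with centrifugal, so Coriolis balances both:
fV = (1/ρ)|∂P/∂n| + V²/R  →  V² − fR·V + fR·V_g = 0
With fR = 4.75×10⁻⁵ × 1285×10³ m = 61.0 m/s:
V = [fR − √((fR)² − 4 fR V_g)]/2 = [61.0 − √(61.0² − 4×61.0×12)]/2 = 16.4 m/s
Supergeostrophic (V > V_g = 12 m/s), as expected around a high.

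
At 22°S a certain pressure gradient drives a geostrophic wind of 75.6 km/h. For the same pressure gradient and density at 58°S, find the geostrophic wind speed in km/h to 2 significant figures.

33 km/h

With the same pressure gradient and density, V_g ∝ 1/f ∝ 1/sin φ.
V₂ = V₁ · sin φ₁ / sin φ₂ = 75.6 × sin 22° / sin 58°
V₂ = 75.6 × 0.3746/0.8480 = 33 km/h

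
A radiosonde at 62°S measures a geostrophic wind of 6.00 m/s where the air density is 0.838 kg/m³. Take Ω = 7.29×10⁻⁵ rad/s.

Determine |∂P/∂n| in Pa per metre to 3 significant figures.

6.47×10⁻⁴ Pa/m

Coriolis parameter at 62°S:
f = 2Ω sin φ = 2 × 7.29×10⁻⁵ × sin 62° = 1.29×10⁻⁴ s⁻¹
Geostrophic balance rearranged: |∂P/∂n| = f ρ V_g
|∂P/∂n| = 1.29×10⁻⁴ × 0.838 × 6.00 = 6.47×10⁻⁴ Pa/m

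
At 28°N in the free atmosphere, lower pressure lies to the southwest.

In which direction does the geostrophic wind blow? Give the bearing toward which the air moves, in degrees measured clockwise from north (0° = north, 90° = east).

The pressure-gradient force points toward the southwest (bearing 225°).
Geostrophic balance: in the Northern Hemisphere the Coriolis force deflects motion to the right, so the geostrophic wind blows 90° to the right of the pressure-gradient force (low pressure on the left).
Rotating 225° by 90° clockwise gives 315° — the wind blows toward the northwest.

315°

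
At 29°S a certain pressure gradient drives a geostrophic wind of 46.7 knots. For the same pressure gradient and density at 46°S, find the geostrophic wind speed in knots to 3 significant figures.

With the same pressure gradient and density, V_g ∝ 1/f ∝ 1/sin φ.
V₂ = V₁ · sin φ₁ / sin φ₂ = 46.7 × sin 29° / sin 46°
V₂ = 46.7 × 0.4848/0.7193 = 31.5 knots

31.5 knots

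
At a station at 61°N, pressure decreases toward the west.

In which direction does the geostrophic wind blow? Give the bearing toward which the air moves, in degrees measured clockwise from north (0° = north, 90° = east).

000°

The pressure-gradient force points toward the west (bearing 270°).
Geostrophic balance: in the Northern Hemisphere the Coriolis force deflects motion to the right, so the geostrophic wind blows 90° to the right of the pressure-gradient force (low pressure on the left).
Rotating 270° by 90° clockwise gives 000° — the wind blows toward the north.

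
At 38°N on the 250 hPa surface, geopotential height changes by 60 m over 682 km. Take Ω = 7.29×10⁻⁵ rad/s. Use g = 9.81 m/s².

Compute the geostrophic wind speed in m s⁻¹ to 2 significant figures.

9.6 m s⁻¹

Coriolis parameter at 38°N:
f = 2Ω sin φ = 2 × 7.29×10⁻⁵ × sin 38° = 8.98×10⁻⁵ s⁻¹
Height gradient: |∂Z/∂n| = 60 m / 682000 m = 8.80×10⁻⁵
On a pressure surface, geostrophic balance gives V_g = (g/f)|∂Z/∂n|:
V_g = 9.81 × 8.80×10⁻⁵ / 8.98×10⁻⁵ = 9.61 m/s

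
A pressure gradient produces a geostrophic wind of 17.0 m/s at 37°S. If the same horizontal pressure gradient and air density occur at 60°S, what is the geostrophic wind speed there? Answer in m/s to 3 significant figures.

11.8 m/s

With the same pressure gradient and density, V_g ∝ 1/f ∝ 1/sin φ.
V₂ = V₁ · sin φ₁ / sin φ₂ = 17.0 × sin 37° / sin 60°
V₂ = 17.0 × 0.6018/0.8660 = 11.8 m/s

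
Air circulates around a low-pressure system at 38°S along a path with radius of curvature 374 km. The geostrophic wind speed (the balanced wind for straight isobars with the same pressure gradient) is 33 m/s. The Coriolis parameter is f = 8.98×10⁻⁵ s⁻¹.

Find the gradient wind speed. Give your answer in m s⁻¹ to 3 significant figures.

Around a low, centrifugal force acts outward with Coriolis, so pressure-gradient force balances both:
(1/ρ)|∂P/∂n| = fV + V²/R  →  V² + fR·V − fR·V_g = 0
With fR = 8.98×10⁻⁵ × 374×10³ m = 33.6 m/s:
V = [−fR + √((fR)² + 4 fR V_g)]/2 = [−33.6 + √(33.6² + 4×33.6×33)]/2 = 20.5 m/s
Subgeostrophic (V < V_g = 33 m/s), as expected around a low.

20.5 m s⁻¹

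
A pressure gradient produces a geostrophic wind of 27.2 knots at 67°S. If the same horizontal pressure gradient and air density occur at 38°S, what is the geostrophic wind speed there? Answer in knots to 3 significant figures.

With the same pressure gradient and density, V_g ∝ 1/f ∝ 1/sin φ.
V₂ = V₁ · sin φ₁ / sin φ₂ = 27.2 × sin 67° / sin 38°
V₂ = 27.2 × 0.9205/0.6157 = 40.7 knots

40.7 knots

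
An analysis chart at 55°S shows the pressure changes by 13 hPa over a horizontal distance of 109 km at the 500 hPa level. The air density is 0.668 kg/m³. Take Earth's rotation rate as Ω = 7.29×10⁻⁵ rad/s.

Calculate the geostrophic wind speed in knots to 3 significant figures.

291 knots

Coriolis parameter at 55°S:
f = 2Ω sin φ = 2 × 7.29×10⁻⁵ × sin 55° = 1.19×10⁻⁴ s⁻¹
Pressure gradient: |∂P/∂n| = 1300 Pa / 109000 m = 1.19×10⁻² Pa/m
Geostrophic balance (pressure-gradient force = Coriolis force):
V_g = (1/(fρ)) |∂P/∂n| = 1.19×10⁻² / (1.19×10⁻⁴ × 0.668) = 149 m/s
Converting: 149 m/s × 1.944 = 291 knots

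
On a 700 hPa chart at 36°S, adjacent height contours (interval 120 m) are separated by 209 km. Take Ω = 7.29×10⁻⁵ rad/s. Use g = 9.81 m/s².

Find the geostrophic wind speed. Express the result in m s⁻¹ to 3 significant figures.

Coriolis parameter at 36°S:
f = 2Ω sin φ = 2 × 7.29×10⁻⁵ × sin 36° = 8.57×10⁻⁵ s⁻¹
Height gradient: |∂Z/∂n| = 120 m / 209000 m = 5.74×10⁻⁴
On a pressure surface, geostrophic balance gives V_g = (g/f)|∂Z/∂n|:
V_g = 9.81 × 5.74×10⁻⁴ / 8.57×10⁻⁵ = 65.7 m/s

65.7 m s⁻¹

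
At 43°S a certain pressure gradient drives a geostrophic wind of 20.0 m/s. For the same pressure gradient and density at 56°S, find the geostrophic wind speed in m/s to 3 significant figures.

With the same pressure gradient and density, V_g ∝ 1/f ∝ 1/sin φ.
V₂ = V₁ · sin φ₁ / sin φ₂ = 20.0 × sin 43° / sin 56°
V₂ = 20.0 × 0.6820/0.8290 = 16.5 m/s

16.5 m/s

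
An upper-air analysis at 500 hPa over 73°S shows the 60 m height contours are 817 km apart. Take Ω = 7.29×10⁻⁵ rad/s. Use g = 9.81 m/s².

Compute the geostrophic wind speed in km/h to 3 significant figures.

Coriolis parameter at 73°S:
f = 2Ω sin φ = 2 × 7.29×10⁻⁵ × sin 73° = 1.39×10⁻⁴ s⁻¹
Height gradient: |∂Z/∂n| = 60 m / 817000 m = 7.34×10⁻⁵
On a pressure surface, geostrophic balance gives V_g = (g/f)|∂Z/∂n|:
V_g = 9.81 × 7.34×10⁻⁵ / 1.39×10⁻⁴ = 5.17 m/s
Converting: 5.17 m/s × 3.6 = 18.6 km/h

18.6 km/h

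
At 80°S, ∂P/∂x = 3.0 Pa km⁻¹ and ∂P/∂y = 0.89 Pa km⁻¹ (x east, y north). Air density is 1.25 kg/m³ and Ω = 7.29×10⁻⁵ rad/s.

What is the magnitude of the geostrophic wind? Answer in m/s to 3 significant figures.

17.4 m/s

Coriolis parameter at 80°S:
f = 2Ω sin φ = 2 × 7.29×10⁻⁵ × sin 80° = 1.44×10⁻⁴ s⁻¹
In the Southern Hemisphere f is negative: f = −1.44×10⁻⁴ s⁻¹.
Component geostrophic relations (x east, y north):
u_g = −(1/(fρ)) ∂P/∂y,  v_g = (1/(fρ)) ∂P/∂x
u_g = −(0.89×10⁻³)/(−1.44×10⁻⁴ × 1.25) = 4.96 m/s;  v_g = (3.0×10⁻³)/(−1.44×10⁻⁴ × 1.25) = −16.7 m/s
|V_g| = √(u_g² + v_g²) = 17.4 m/s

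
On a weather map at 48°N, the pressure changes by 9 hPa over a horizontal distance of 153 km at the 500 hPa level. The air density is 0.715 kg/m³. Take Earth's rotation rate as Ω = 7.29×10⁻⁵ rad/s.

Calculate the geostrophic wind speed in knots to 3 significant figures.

Coriolis parameter at 48°N:
f = 2Ω sin φ = 2 × 7.29×10⁻⁵ × sin 48° = 1.08×10⁻⁴ s⁻¹
Pressure gradient: |∂P/∂n| = 900 Pa / 153000 m = 5.88×10⁻³ Pa/m
Geostrophic balance (pressure-gradient force = Coriolis force):
V_g = (1/(fρ)) |∂P/∂n| = 5.88×10⁻³ / (1.08×10⁻⁴ × 0.715) = 75.9 m/s
Converting: 75.9 m/s × 1.944 = 148 knots

148 knots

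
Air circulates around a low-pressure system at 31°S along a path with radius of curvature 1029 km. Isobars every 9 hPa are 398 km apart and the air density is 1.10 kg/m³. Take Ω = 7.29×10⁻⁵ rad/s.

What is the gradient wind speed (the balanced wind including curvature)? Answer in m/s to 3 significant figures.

21.4 m/s

Coriolis parameter at 31°S:
f = 2Ω sin φ = 2 × 7.29×10⁻⁵ × sin 31° = 7.51×10⁻⁵ s⁻¹
Pressure gradient: |∂P/∂n| = 900 Pa / 398000 m = 2.26×10⁻³ Pa/m
Geostrophic speed: V_g = |∂P/∂n|/(fρ) = 2.26×10⁻³/(7.51×10⁻⁵ × 1.10) = 27.4 m/s
Around a low, centrifugal force acts outward with Coriolis, so pressure-gradient force balances both:
(1/ρ)|∂P/∂n| = fV + V²/R  →  V² + fR·V − fR·V_g = 0
With fR = 7.51×10⁻⁵ × 1029×10³ m = 77.3 m/s:
V = [−fR + √((fR)² + 4 fR V_g)]/2 = [−77.3 + √(77.3² + 4×77.3×27.4)]/2 = 21.4 m/s
Subgeostrophic (V < V_g = 27.4 m/s), as expected around a low.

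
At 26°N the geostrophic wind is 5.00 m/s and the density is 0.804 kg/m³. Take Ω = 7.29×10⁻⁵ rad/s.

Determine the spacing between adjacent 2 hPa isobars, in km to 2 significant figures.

780 km

Coriolis parameter at 26°N:
f = 2Ω sin φ = 2 × 7.29×10⁻⁵ × sin 26° = 6.39×10⁻⁵ s⁻¹
Geostrophic balance rearranged: |∂P/∂n| = f ρ V_g
|∂P/∂n| = 6.39×10⁻⁵ × 0.804 × 5.00 = 2.57×10⁻⁴ Pa/m
Isobar spacing: Δn = ΔP/|∂P/∂n| = 200 Pa / 2.57×10⁻⁴ Pa/m = 778403 m ≈ 780 km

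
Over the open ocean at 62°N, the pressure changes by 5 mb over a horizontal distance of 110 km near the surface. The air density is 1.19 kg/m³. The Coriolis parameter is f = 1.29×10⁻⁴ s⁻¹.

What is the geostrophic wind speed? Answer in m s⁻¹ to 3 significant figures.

Pressure gradient: |∂P/∂n| = 500 Pa / 110000 m = 4.55×10⁻³ Pa/m
Geostrophic balance (pressure-gradient force = Coriolis force):
V_g = (1/(fρ)) |∂P/∂n| = 4.55×10⁻³ / (1.29×10⁻⁴ × 1.19) = 29.6 m/s

29.6 m s⁻¹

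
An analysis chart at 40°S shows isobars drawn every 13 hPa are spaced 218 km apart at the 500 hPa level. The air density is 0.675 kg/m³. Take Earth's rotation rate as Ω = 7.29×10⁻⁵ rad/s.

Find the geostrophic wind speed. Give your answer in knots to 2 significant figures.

Coriolis parameter at 40°S:
f = 2Ω sin φ = 2 × 7.29×10⁻⁵ × sin 40° = 9.37×10⁻⁵ s⁻¹
Pressure gradient: |∂P/∂n| = 1300 Pa / 218000 m = 5.96×10⁻³ Pa/m
Geostrophic balance (pressure-gradient force = Coriolis force):
V_g = (1/(fρ)) |∂P/∂n| = 5.96×10⁻³ / (9.37×10⁻⁵ × 0.675) = 94.3 m/s
Converting: 94.3 m/s × 1.944 = 180 knots

180 knots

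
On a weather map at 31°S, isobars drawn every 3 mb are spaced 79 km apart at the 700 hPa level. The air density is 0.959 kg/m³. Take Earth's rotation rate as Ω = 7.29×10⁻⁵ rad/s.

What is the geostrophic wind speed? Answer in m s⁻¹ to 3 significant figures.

Coriolis parameter at 31°S:
f = 2Ω sin φ = 2 × 7.29×10⁻⁵ × sin 31° = 7.51×10⁻⁵ s⁻¹
Pressure gradient: |∂P/∂n| = 300 Pa / 79000 m = 3.80×10⁻³ Pa/m
Geostrophic balance (pressure-gradient force = Coriolis force):
V_g = (1/(fρ)) |∂P/∂n| = 3.80×10⁻³ / (7.51×10⁻⁵ × 0.959) = 52.7 m/s

52.7 m s⁻¹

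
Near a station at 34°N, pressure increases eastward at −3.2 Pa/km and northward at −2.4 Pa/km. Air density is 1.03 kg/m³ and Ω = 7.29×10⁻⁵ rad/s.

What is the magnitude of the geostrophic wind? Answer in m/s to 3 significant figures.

Coriolis parameter at 34°N:
f = 2Ω sin φ = 2 × 7.29×10⁻⁵ × sin 34° = 8.15×10⁻⁵ s⁻¹
Component geostrophic relations (x east, y north):
u_g = −(1/(fρ)) ∂P/∂y,  v_g = (1/(fρ)) ∂P/∂x
u_g = −(−2.4×10⁻³)/(8.15×10⁻⁵ × 1.03) = 28.6 m/s;  v_g = (−3.2×10⁻³)/(8.15×10⁻⁵ × 1.03) = −38.1 m/s
|V_g| = √(u_g² + v_g²) = 47.6 m/s

47.6 m/s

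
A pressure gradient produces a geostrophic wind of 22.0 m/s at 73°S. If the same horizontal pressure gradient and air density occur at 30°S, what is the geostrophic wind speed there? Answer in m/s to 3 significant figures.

With the same pressure gradient and density, V_g ∝ 1/f ∝ 1/sin φ.
V₂ = V₁ · sin φ₁ / sin φ₂ = 22.0 × sin 73° / sin 30°
V₂ = 22.0 × 0.9563/0.5000 = 42.1 m/s

42.1 m/s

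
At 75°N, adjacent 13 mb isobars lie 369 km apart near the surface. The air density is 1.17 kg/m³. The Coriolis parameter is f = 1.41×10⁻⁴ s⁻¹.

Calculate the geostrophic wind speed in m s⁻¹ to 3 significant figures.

Pressure gradient: |∂P/∂n| = 1300 Pa / 369000 m = 3.52×10⁻³ Pa/m
Geostrophic balance (pressure-gradient force = Coriolis force):
V_g = (1/(fρ)) |∂P/∂n| = 3.52×10⁻³ / (1.41×10⁻⁴ × 1.17) = 21.4 m/s

21.4 m s⁻¹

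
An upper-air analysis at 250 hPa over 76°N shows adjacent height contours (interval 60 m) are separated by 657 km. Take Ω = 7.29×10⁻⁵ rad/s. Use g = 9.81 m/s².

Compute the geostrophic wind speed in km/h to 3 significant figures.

Coriolis parameter at 76°N:
f = 2Ω sin φ = 2 × 7.29×10⁻⁵ × sin 76° = 1.41×10⁻⁴ s⁻¹
Height gradient: |∂Z/∂n| = 60 m / 657000 m = 9.13×10⁻⁵
On a pressure surface, geostrophic balance gives V_g = (g/f)|∂Z/∂n|:
V_g = 9.81 × 9.13×10⁻⁵ / 1.41×10⁻⁴ = 6.33 m/s
Converting: 6.33 m/s × 3.6 = 22.8 km/h

22.8 km/h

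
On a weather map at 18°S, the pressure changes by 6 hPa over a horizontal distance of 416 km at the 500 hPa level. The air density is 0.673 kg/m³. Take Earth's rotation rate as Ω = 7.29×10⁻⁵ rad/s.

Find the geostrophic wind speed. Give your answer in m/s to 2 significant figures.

48 m/s

Coriolis parameter at 18°S:
f = 2Ω sin φ = 2 × 7.29×10⁻⁵ × sin 18° = 4.51×10⁻⁵ s⁻¹
Pressure gradient: |∂P/∂n| = 600 Pa / 416000 m = 1.44×10⁻³ Pa/m
Geostrophic balance (pressure-gradient force = Coriolis force):
V_g = (1/(fρ)) |∂P/∂n| = 1.44×10⁻³ / (4.51×10⁻⁵ × 0.673) = 47.6 m/s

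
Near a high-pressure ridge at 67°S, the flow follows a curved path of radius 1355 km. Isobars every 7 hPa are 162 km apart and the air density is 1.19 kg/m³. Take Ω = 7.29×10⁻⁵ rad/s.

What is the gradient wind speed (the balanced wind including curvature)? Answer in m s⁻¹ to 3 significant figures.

Coriolis parameter at 67°S:
f = 2Ω sin φ = 2 × 7.29×10⁻⁵ × sin 67° = 1.34×10⁻⁴ s⁻¹
Pressure gradient: |∂P/∂n| = 700 Pa / 162000 m = 4.32×10⁻³ Pa/m
Geostrophic speed: V_g = |∂P/∂n|/(fρ) = 4.32×10⁻³/(1.34×10⁻⁴ × 1.19) = 27.1 m/s
Around a high, pressure-gradient force acts outward with centrifugal, so Coriolis balances both:
fV = (1/ρ)|∂P/∂n| + V²/R  →  V² − fR·V + fR·V_g = 0
With fR = 1.34×10⁻⁴ × 1355×10³ m = 182 m/s:
V = [fR − √((fR)² − 4 fR V_g)]/2 = [182 − √(182² − 4×182×27.1)]/2 = 33.1 m/s
Supergeostrophic (V > V_g = 27.1 m/s), as expected around a high.

33.1 m s⁻¹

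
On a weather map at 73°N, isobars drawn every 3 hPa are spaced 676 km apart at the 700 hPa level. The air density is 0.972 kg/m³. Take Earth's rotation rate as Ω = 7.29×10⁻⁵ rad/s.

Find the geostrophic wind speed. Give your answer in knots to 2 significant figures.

6.4 knots

Coriolis parameter at 73°N:
f = 2Ω sin φ = 2 × 7.29×10⁻⁵ × sin 73° = 1.39×10⁻⁴ s⁻¹
Pressure gradient: |∂P/∂n| = 300 Pa / 676000 m = 4.44×10⁻⁴ Pa/m
Geostrophic balance (pressure-gradient force = Coriolis force):
V_g = (1/(fρ)) |∂P/∂n| = 4.44×10⁻⁴ / (1.39×10⁻⁴ × 0.972) = 3.27 m/s
Converting: 3.27 m/s × 1.944 = 6.4 knots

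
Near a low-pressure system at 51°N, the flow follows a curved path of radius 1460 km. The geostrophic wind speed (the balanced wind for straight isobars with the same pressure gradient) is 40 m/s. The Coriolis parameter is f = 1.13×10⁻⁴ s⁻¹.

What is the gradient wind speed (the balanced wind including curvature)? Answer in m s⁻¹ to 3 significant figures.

33.3 m s⁻¹

Around a low, centrifugal force acts outward with Coriolis, so pressure-gradient force balances both:
(1/ρ)|∂P/∂n| = fV + V²/R  →  V² + fR·V − fR·V_g = 0
With fR = 1.13×10⁻⁴ × 1460×10³ m = 165 m/s:
V = [−fR + √((fR)² + 4 fR V_g)]/2 = [−165 + √(165² + 4×165×40)]/2 = 33.3 m/s
Subgeostrophic (V < V_g = 40 m/s), as expected around a low.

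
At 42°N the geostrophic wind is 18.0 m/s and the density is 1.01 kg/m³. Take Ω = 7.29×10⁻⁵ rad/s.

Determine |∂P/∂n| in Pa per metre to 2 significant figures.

Coriolis parameter at 42°N:
f = 2Ω sin φ = 2 × 7.29×10⁻⁵ × sin 42° = 9.76×10⁻⁵ s⁻¹
Geostrophic balance rearranged: |∂P/∂n| = f ρ V_g
|∂P/∂n| = 9.76×10⁻⁵ × 1.01 × 18.0 = 1.77×10⁻³ Pa/m

1.8×10⁻³ Pa/m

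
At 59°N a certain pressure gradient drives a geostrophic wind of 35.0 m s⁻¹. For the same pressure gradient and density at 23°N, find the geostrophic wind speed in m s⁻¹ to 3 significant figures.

With the same pressure gradient and density, V_g ∝ 1/f ∝ 1/sin φ.
V₂ = V₁ · sin φ₁ / sin φ₂ = 35.0 × sin 59° / sin 23°
V₂ = 35.0 × 0.8572/0.3907 = 76.8 m s⁻¹

76.8 m s⁻¹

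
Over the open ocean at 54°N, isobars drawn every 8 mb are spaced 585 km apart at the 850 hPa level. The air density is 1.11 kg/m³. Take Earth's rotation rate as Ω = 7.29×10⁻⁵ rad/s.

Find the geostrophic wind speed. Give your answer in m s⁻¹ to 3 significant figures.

Coriolis parameter at 54°N:
f = 2Ω sin φ = 2 × 7.29×10⁻⁵ × sin 54° = 1.18×10⁻⁴ s⁻¹
Pressure gradient: |∂P/∂n| = 800 Pa / 585000 m = 1.37×10⁻³ Pa/m
Geostrophic balance (pressure-gradient force = Coriolis force):
V_g = (1/(fρ)) |∂P/∂n| = 1.37×10⁻³ / (1.18×10⁻⁴ × 1.11) = 10.4 m/s

10.4 m s⁻¹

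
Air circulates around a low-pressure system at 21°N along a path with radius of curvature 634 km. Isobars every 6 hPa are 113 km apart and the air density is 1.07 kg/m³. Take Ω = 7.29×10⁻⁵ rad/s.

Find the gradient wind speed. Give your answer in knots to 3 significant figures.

81.5 knots

Coriolis parameter at 21°N:
f = 2Ω sin φ = 2 × 7.29×10⁻⁵ × sin 21° = 5.23×10⁻⁵ s⁻¹
Pressure gradient: |∂P/∂n| = 600 Pa / 113000 m = 5.31×10⁻³ Pa/m
Geostrophic speed: V_g = |∂P/∂n|/(fρ) = 5.31×10⁻³/(5.23×10⁻⁵ × 1.07) = 95.0 m/s
Around a low, centrifugal force acts outward with Coriolis, so pressure-gradient force balances both:
(1/ρ)|∂P/∂n| = fV + V²/R  →  V² + fR·V − fR·V_g = 0
With fR = 5.23×10⁻⁵ × 634×10³ m = 33.1 m/s:
V = [−fR + √((fR)² + 4 fR V_g)]/2 = [−33.1 + √(33.1² + 4×33.1×95)]/2 = 41.9 m/s
Subgeostrophic (V < V_g = 95 m/s), as expected around a low.
Converting: 41.9 m/s × 1.944 = 81.5 knots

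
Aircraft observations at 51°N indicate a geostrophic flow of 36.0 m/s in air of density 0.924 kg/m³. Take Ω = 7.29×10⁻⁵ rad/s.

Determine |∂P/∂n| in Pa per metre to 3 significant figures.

3.77×10⁻³ Pa/m

Coriolis parameter at 51°N:
f = 2Ω sin φ = 2 × 7.29×10⁻⁵ × sin 51° = 1.13×10⁻⁴ s⁻¹
Geostrophic balance rearranged: |∂P/∂n| = f ρ V_g
|∂P/∂n| = 1.13×10⁻⁴ × 0.924 × 36.0 = 3.77×10⁻³ Pa/m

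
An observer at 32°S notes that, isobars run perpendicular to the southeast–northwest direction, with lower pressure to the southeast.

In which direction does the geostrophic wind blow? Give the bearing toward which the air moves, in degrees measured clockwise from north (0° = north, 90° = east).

045°

The pressure-gradient force points toward the southeast (bearing 135°).
Geostrophic balance: in the Southern Hemisphere the Coriolis force deflects motion to the left, so the geostrophic wind blows 90° to the left of the pressure-gradient force (low pressure on the right).
Rotating 135° by 90° counterclockwise gives 045° — the wind blows toward the northeast.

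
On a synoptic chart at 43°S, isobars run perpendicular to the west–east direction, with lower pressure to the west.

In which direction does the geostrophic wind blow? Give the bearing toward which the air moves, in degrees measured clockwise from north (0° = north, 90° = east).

180°

The pressure-gradient force points toward the west (bearing 270°).
Geostrophic balance: in the Southern Hemisphere the Coriolis force deflects motion to the left, so the geostrophic wind blows 90° to the left of the pressure-gradient force (low pressure on the right).
Rotating 270° by 90° counterclockwise gives 180° — the wind blows toward the south.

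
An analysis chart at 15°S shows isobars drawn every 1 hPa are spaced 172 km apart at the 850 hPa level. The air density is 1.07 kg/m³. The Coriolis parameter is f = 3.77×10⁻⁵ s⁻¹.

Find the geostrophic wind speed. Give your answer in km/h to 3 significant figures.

51.9 km/h

Pressure gradient: |∂P/∂n| = 100 Pa / 172000 m = 5.81×10⁻⁴ Pa/m
Geostrophic balance (pressure-gradient force = Coriolis force):
V_g = (1/(fρ)) |∂P/∂n| = 5.81×10⁻⁴ / (3.77×10⁻⁵ × 1.07) = 14.4 m/s
Converting: 14.4 m/s × 3.6 = 51.9 km/h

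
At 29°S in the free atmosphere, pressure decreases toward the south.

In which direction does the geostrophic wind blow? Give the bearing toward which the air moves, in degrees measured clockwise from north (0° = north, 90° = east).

090°

The pressure-gradient force points toward the south (bearing 180°).
Geostrophic balance: in the Southern Hemisphere the Coriolis force deflects motion to the left, so the geostrophic wind blows 90° to the left of the pressure-gradient force (low pressure on the right).
Rotating 180° by 90° counterclockwise gives 090° — the wind blows toward the east.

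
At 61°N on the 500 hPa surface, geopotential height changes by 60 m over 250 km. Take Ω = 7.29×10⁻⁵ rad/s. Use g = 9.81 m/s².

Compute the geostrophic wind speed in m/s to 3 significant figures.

18.5 m/s

Coriolis parameter at 61°N:
f = 2Ω sin φ = 2 × 7.29×10⁻⁵ × sin 61° = 1.28×10⁻⁴ s⁻¹
Height gradient: |∂Z/∂n| = 60 m / 250000 m = 2.40×10⁻⁴
On a pressure surface, geostrophic balance gives V_g = (g/f)|∂Z/∂n|:
V_g = 9.81 × 2.40×10⁻⁴ / 1.28×10⁻⁴ = 18.5 m/s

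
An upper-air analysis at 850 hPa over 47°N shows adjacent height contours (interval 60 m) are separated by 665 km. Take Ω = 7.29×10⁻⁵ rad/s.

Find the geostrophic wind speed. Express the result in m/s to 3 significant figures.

Coriolis parameter at 47°N:
f = 2Ω sin φ = 2 × 7.29×10⁻⁵ × sin 47° = 1.07×10⁻⁴ s⁻¹
Height gradient: |∂Z/∂n| = 60 m / 665000 m = 9.02×10⁻⁵
On a pressure surface, geostrophic balance gives V_g = (g/f)|∂Z/∂n|:
V_g = 9.81 × 9.02×10⁻⁵ / 1.07×10⁻⁴ = 8.30 m/s

8.30 m/s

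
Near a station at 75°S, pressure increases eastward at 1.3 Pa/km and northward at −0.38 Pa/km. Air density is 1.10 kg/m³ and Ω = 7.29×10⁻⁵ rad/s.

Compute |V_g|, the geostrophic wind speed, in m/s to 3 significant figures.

8.74 m/s

Coriolis parameter at 75°S:
f = 2Ω sin φ = 2 × 7.29×10⁻⁵ × sin 75° = 1.41×10⁻⁴ s⁻¹
In the Southern Hemisphere f is negative: f = −1.41×10⁻⁴ s⁻¹.
Component geostrophic relations (x east, y north):
u_g = −(1/(fρ)) ∂P/∂y,  v_g = (1/(fρ)) ∂P/∂x
u_g = −(−0.38×10⁻³)/(−1.41×10⁻⁴ × 1.10) = −2.45 m/s;  v_g = (1.3×10⁻³)/(−1.41×10⁻⁴ × 1.10) = −8.39 m/s
|V_g| = √(u_g² + v_g²) = 8.74 m/s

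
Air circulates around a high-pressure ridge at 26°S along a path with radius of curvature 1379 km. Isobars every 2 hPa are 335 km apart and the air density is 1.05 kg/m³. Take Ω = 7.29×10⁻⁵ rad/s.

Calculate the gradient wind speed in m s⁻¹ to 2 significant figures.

10 m s⁻¹

Coriolis parameter at 26°S:
f = 2Ω sin φ = 2 × 7.29×10⁻⁵ × sin 26° = 6.39×10⁻⁵ s⁻¹
Pressure gradient: |∂P/∂n| = 200 Pa / 335000 m = 5.97×10⁻⁴ Pa/m
Geostrophic speed: V_g = |∂P/∂n|/(fρ) = 5.97×10⁻⁴/(6.39×10⁻⁵ × 1.05) = 8.90 m/s
Around a high, pressure-gradient force acts outward with centrifugal, so Coriolis balances both:
fV = (1/ρ)|∂P/∂n| + V²/R  →  V² − fR·V + fR·V_g = 0
With fR = 6.39×10⁻⁵ × 1379×10³ m = 88.1 m/s:
V = [fR − √((fR)² − 4 fR V_g)]/2 = [88.1 − √(88.1² − 4×88.1×8.9)]/2 = 10 m/s
Supergeostrophic (V > V_g = 8.9 m/s), as expected around a high.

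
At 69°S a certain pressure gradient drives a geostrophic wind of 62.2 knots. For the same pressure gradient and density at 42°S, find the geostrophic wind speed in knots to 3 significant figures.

With the same pressure gradient and density, V_g ∝ 1/f ∝ 1/sin φ.
V₂ = V₁ · sin φ₁ / sin φ₂ = 62.2 × sin 69° / sin 42°
V₂ = 62.2 × 0.9336/0.6691 = 86.8 knots

86.8 knots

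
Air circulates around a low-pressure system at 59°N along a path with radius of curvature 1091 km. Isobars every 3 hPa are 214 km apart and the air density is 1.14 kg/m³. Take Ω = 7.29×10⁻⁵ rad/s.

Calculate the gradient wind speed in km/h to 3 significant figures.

33.2 km/h

Coriolis parameter at 59°N:
f = 2Ω sin φ = 2 × 7.29×10⁻⁵ × sin 59° = 1.25×10⁻⁴ s⁻¹
Pressure gradient: |∂P/∂n| = 300 Pa / 214000 m = 1.40×10⁻³ Pa/m
Geostrophic speed: V_g = |∂P/∂n|/(fρ) = 1.40×10⁻³/(1.25×10⁻⁴ × 1.14) = 9.84 m/s
Around a low, centrifugal force acts outward with Coriolis, so pressure-gradient force balances both:
(1/ρ)|∂P/∂n| = fV + V²/R  →  V² + fR·V − fR·V_g = 0
With fR = 1.25×10⁻⁴ × 1091×10³ m = 136 m/s:
V = [−fR + √((fR)² + 4 fR V_g)]/2 = [−136 + √(136² + 4×136×9.84)]/2 = 9.22 m/s
Subgeostrophic (V < V_g = 9.84 m/s), as expected around a low.
Converting: 9.22 m/s × 3.6 = 33.2 km/h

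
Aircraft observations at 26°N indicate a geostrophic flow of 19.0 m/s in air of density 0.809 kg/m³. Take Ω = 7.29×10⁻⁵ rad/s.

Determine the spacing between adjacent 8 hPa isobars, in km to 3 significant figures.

814 km

Coriolis parameter at 26°N:
f = 2Ω sin φ = 2 × 7.29×10⁻⁵ × sin 26° = 6.39×10⁻⁵ s⁻¹
Geostrophic balance rearranged: |∂P/∂n| = f ρ V_g
|∂P/∂n| = 6.39×10⁻⁵ × 0.809 × 19.0 = 9.82×10⁻⁴ Pa/m
Isobar spacing: Δn = ΔP/|∂P/∂n| = 800 Pa / 9.82×10⁻⁴ Pa/m = 814307 m ≈ 814 km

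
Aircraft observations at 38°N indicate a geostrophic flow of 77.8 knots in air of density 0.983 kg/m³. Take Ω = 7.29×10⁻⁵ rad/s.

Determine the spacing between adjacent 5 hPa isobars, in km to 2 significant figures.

Coriolis parameter at 38°N:
f = 2Ω sin φ = 2 × 7.29×10⁻⁵ × sin 38° = 8.98×10⁻⁵ s⁻¹
Wind speed in SI: 77.8 knots = 40.0 m/s
Geostrophic balance rearranged: |∂P/∂n| = f ρ V_g
|∂P/∂n| = 8.98×10⁻⁵ × 0.983 × 40.0 = 3.53×10⁻³ Pa/m
Isobar spacing: Δn = ΔP/|∂P/∂n| = 500 Pa / 3.53×10⁻³ Pa/m = 141579 m ≈ 140 km

140 km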